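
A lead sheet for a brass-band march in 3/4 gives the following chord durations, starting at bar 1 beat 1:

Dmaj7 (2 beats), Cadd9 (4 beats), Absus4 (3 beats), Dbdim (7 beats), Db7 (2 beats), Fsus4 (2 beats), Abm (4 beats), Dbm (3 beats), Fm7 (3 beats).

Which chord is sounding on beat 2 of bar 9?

Dbm

Beat 2 of bar 9 is beat (9−1)×3 + 2 = 26 overall.
Running totals: Dmaj7 ends at 2, Cadd9 ends at 6, Absus4 ends at 9, Dbdim ends at 16, Db7 ends at 18, Fsus4 ends at 20, Abm ends at 24, Dbm ends at 27.
Beat 26 falls within Dbm.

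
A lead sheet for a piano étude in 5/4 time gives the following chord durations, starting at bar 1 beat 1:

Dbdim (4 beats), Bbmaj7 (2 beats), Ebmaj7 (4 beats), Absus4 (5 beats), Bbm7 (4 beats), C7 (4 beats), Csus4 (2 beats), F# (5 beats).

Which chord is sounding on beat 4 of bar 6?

Beat 4 of bar 6 is beat (6−1)×5 + 4 = 29 overall.
Running totals: Dbdim ends at 4, Bbmaj7 ends at 6, Ebmaj7 ends at 10, Absus4 ends at 15, Bbm7 ends at 19, C7 ends at 23, Csus4 ends at 25, F# ends at 30.
Beat 29 falls within F#.

F#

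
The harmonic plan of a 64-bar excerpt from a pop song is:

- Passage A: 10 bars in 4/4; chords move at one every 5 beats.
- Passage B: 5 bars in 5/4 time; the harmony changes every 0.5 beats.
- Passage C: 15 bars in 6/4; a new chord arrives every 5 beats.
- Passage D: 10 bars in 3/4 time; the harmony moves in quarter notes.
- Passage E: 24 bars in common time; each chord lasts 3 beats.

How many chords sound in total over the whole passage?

138 chords

A: 10·4 = 40 beats, 40/5 = 8 chords.
B: 5·5 = 25 beats, 25/0.5 = 50 chords.
C: 15·6 = 90 beats, 90/5 = 18 chords.
D: 10·3 = 30 beats, 30/1 = 30 chords.
E: 24·4 = 96 beats, 96/3 = 32 chords.
Total: 8 + 50 + 18 + 30 + 32 = 138.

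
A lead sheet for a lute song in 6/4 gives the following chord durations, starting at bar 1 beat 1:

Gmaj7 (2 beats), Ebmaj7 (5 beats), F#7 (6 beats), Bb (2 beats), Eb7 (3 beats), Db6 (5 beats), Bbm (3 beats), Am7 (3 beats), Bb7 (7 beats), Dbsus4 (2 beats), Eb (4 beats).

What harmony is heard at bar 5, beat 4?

Am7

Beat 4 of bar 5 is beat (5−1)×6 + 4 = 28 overall.
Running totals: Gmaj7 ends at 2, Ebmaj7 ends at 7, F#7 ends at 13, Bb ends at 15, Eb7 ends at 18, Db6 ends at 23, Bbm ends at 26, Am7 ends at 29.
Beat 28 falls within Am7.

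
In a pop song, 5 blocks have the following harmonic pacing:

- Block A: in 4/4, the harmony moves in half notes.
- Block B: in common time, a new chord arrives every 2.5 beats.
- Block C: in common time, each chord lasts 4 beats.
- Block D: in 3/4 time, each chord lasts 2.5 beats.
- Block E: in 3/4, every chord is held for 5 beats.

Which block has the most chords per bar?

Block A

A: each chord is 2 beats in 4/4, so 2 per bar.
B: each chord is 2.5 beats in 4/4, so 1.6 per bar.
C: each chord is 4 beats in 4/4, so 1 per bar.
D: each chord is 2.5 beats in 3/4, so 1.2 per bar.
E: each chord is 5 beats in 3/4, so 0.6 per bar.
Fastest is A at 2 chords/bar.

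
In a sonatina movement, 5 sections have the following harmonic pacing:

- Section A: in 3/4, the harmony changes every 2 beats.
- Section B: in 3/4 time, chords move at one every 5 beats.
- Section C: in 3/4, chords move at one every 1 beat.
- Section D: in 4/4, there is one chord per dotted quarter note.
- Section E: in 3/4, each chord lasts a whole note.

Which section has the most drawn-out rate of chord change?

A: 3/2 = 1.5 chords/bar.
B: 3/5 = 0.6 chords/bar.
C: 3/1 = 3 chords/bar.
D: 4/1.5 = 8/3 chords/bar.
E: 3/4 = 0.75 chords/bar.
Slowest is B at 0.6 chords/bar.

Section B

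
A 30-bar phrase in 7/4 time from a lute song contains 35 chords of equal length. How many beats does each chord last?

6 beats

30 bars × 7 beats/bar = 210 beats total.
210 beats ÷ 35 chords = 6 beats per chord.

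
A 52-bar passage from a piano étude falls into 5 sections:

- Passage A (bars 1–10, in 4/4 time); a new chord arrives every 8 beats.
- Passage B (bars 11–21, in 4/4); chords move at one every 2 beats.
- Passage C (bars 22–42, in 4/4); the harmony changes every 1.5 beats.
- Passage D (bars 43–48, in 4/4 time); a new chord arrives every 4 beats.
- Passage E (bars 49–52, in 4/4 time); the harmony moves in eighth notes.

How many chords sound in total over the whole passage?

121 chords

A: 10·4 = 40 beats, 40/8 = 5 chords.
B: 11·4 = 44 beats, 44/2 = 22 chords.
C: 21·4 = 84 beats, 84/1.5 = 56 chords.
D: 6·4 = 24 beats, 24/4 = 6 chords.
E: 4·4 = 16 beats, 16/0.5 = 32 chords.
Total: 5 + 22 + 56 + 6 + 32 = 121.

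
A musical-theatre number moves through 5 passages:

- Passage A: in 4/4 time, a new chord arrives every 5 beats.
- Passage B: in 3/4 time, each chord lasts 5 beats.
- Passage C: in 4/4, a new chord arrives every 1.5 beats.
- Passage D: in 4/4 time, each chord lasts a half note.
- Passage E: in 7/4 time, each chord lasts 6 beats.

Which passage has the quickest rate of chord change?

Passage C

A: each chord is 5 beats in 4/4, so 0.8 per bar.
B: each chord is 5 beats in 3/4, so 0.6 per bar.
C: each chord is 1.5 beats in 4/4, so 8/3 per bar.
D: each chord is 2 beats in 4/4, so 2 per bar.
E: each chord is 6 beats in 7/4, so 7/6 per bar.
Fastest is C at 8/3 chords/bar.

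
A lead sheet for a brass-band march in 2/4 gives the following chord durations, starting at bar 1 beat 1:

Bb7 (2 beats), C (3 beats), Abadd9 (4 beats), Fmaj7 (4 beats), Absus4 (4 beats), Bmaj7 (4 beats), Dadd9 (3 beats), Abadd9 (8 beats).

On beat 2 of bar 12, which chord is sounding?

Beat 2 of bar 12 is beat (12−1)×2 + 2 = 24 overall.
Running totals: Bb7 ends at 2, C ends at 5, Abadd9 ends at 9, Fmaj7 ends at 13, Absus4 ends at 17, Bmaj7 ends at 21, Dadd9 ends at 24.
Beat 24 falls within Dadd9.

Dadd9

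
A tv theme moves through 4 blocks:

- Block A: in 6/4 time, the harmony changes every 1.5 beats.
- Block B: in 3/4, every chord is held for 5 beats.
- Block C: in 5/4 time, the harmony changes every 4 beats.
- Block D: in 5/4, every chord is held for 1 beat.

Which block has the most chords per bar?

Block D

A: 6 beats/bar ÷ 1.5 beats/chord = 4 chords/bar.
B: 3 beats/bar ÷ 5 beats/chord = 0.6 chords/bar.
C: 5 beats/bar ÷ 4 beats/chord = 1.25 chords/bar.
D: 5 beats/bar ÷ 1 beat/chord = 5 chords/bar.
Fastest is D at 5 chords/bar.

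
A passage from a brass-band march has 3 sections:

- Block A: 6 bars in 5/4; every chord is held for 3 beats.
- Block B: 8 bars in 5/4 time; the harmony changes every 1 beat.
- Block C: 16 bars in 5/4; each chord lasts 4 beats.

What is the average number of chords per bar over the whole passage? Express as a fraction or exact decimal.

7/3 chords per bar

A: 6 × 5 = 30 beats ÷ 3 = 10 chords.
B: 8 × 5 = 40 beats ÷ 1 = 40 chords.
C: 16 × 5 = 80 beats ÷ 4 = 20 chords.
Overall: 70 chords over 30 bars → 70/30 = 7/3 chords per bar.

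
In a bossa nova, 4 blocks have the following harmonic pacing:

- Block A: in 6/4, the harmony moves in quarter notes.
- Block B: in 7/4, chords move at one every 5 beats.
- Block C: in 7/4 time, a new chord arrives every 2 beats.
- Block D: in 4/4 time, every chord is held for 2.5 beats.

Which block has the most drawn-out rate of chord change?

Block B

A: each chord is 1 beat in 6/4, so 6 per bar.
B: each chord is 5 beats in 7/4, so 1.4 per bar.
C: each chord is 2 beats in 7/4, so 3.5 per bar.
D: each chord is 2.5 beats in 4/4, so 1.6 per bar.
Slowest is B at 1.4 chords/bar.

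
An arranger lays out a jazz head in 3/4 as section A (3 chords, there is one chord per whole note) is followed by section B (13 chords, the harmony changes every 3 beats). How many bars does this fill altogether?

17 bars

A: 3 × 4 = 12 beats = 4 bars.
B: 13 × 3 = 39 beats = 13 bars.
Total: 4 + 13 = 17 bars.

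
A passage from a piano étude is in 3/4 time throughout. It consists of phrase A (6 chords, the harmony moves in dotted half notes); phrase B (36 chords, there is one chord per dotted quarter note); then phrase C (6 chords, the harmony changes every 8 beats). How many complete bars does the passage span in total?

40 bars

A: 6 × 3 = 18 beats = 6 bars.
B: 36 × 1.5 = 54 beats = 18 bars.
C: 6 × 8 = 48 beats = 16 bars.
Total: 6 + 18 + 16 = 40 bars.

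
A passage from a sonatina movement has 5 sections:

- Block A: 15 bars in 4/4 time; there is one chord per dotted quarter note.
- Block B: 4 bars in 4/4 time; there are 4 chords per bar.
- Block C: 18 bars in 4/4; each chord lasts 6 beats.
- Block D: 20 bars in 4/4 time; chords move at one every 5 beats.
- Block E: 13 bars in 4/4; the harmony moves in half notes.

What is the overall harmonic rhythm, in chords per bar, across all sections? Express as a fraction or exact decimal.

11/7 chords per bar

A: 15 bars of 4 beats is 60 beats; at 1.5 beats each that's 40 chords.
B: 4 bars of 4 beats is 16 beats; at 1 beat each that's 16 chords.
C: 18 bars of 4 beats is 72 beats; at 6 beats each that's 12 chords.
D: 20 bars of 4 beats is 80 beats; at 5 beats each that's 16 chords.
E: 13 bars of 4 beats is 52 beats; at 2 beats each that's 26 chords.
Overall: 110 chords over 70 bars → 110/70 = 11/7 chords per bar.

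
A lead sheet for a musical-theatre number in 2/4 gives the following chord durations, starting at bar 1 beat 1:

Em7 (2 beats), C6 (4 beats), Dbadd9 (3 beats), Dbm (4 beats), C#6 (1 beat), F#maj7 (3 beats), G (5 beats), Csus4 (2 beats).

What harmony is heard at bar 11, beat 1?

G

Beat 1 of bar 11 is beat (11−1)×2 + 1 = 21 overall.
Running totals: Em7 ends at 2, C6 ends at 6, Dbadd9 ends at 9, Dbm ends at 13, C#6 ends at 14, F#maj7 ends at 17, G ends at 22.
Beat 21 falls within G.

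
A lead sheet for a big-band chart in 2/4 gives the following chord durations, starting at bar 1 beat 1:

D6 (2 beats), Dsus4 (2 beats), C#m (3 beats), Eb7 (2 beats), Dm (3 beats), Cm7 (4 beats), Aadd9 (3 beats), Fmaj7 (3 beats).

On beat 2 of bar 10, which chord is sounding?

Beat 2 of bar 10 is beat (10−1)×2 + 2 = 20 overall.
Running totals: D6 ends at 2, Dsus4 ends at 4, C#m ends at 7, Eb7 ends at 9, Dm ends at 12, Cm7 ends at 16, Aadd9 ends at 19, Fmaj7 ends at 22.
Beat 20 falls within Fmaj7.

Fmaj7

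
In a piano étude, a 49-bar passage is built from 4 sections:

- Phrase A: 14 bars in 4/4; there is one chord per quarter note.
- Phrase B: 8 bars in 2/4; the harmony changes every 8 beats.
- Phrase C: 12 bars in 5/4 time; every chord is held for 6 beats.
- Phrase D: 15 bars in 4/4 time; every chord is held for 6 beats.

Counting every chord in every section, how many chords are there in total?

A: 14 bars × 4 beats = 56 beats; 1 beat/chord → 56 chords.
B: 8 bars × 2 beats = 16 beats; 8 beats/chord → 2 chords.
C: 12 bars × 5 beats = 60 beats; 6 beats/chord → 10 chords.
D: 15 bars × 4 beats = 60 beats; 6 beats/chord → 10 chords.
Total: 56 + 2 + 10 + 10 = 78.

78 chords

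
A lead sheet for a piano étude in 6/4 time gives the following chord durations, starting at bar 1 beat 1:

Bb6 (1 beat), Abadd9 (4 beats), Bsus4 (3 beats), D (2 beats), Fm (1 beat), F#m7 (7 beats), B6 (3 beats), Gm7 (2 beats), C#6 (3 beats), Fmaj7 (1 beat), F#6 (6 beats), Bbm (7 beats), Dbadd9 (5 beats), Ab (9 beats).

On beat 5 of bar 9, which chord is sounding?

Beat 5 of bar 9 is beat (9−1)×6 + 5 = 53 overall.
Running totals: Bb6 ends at 1, Abadd9 ends at 5, Bsus4 ends at 8, D ends at 10, Fm ends at 11, F#m7 ends at 18, B6 ends at 21, Gm7 ends at 23, C#6 ends at 26, Fmaj7 ends at 27, F#6 ends at 33, Bbm ends at 40, Dbadd9 ends at 45, Ab ends at 54.
Beat 53 falls within Ab.

Ab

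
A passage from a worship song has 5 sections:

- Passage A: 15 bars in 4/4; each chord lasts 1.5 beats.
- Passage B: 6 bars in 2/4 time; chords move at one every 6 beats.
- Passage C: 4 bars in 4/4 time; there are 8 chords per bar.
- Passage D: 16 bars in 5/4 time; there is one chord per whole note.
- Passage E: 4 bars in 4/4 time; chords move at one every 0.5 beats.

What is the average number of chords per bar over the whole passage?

2.8 chords per bar

A: 15 bars of 4 beats is 60 beats; at 1.5 beats each that's 40 chords.
B: 6 bars of 2 beats is 12 beats; at 6 beats each that's 2 chords.
C: 4 bars of 4 beats is 16 beats; at 0.5 beats each that's 32 chords.
D: 16 bars of 5 beats is 80 beats; at 4 beats each that's 20 chords.
E: 4 bars of 4 beats is 16 beats; at 0.5 beats each that's 32 chords.
Overall: 126 chords over 45 bars → 126/45 = 2.8 chords per bar.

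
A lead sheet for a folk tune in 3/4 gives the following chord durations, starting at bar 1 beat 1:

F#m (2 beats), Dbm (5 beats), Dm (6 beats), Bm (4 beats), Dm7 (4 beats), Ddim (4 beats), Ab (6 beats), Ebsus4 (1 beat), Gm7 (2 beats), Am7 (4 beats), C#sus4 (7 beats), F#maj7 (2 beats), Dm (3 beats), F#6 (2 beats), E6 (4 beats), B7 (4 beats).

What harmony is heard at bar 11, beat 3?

Beat 3 of bar 11 is beat (11−1)×3 + 3 = 33 overall.
Running totals: F#m ends at 2, Dbm ends at 7, Dm ends at 13, Bm ends at 17, Dm7 ends at 21, Ddim ends at 25, Ab ends at 31, Ebsus4 ends at 32, Gm7 ends at 34.
Beat 33 falls within Gm7.

Gm7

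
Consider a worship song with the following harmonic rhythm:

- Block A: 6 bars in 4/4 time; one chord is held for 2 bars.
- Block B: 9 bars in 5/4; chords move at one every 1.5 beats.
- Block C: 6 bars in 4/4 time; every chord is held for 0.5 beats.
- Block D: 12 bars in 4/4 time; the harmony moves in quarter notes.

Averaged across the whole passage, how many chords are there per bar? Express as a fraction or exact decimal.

A: 6 bars of 4 beats is 24 beats; at 8 beats each that's 3 chords.
B: 9 bars of 5 beats is 45 beats; at 1.5 beats each that's 30 chords.
C: 6 bars of 4 beats is 24 beats; at 0.5 beats each that's 48 chords.
D: 12 bars of 4 beats is 48 beats; at 1 beat each that's 48 chords.
Overall: 129 chords over 33 bars → 129/33 = 43/11 chords per bar.

43/11 chords per bar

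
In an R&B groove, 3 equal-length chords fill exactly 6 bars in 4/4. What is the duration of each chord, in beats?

8 beats

6 bars × 4 beats/bar = 24 beats total.
24 beats ÷ 3 chords = 8 beats per chord.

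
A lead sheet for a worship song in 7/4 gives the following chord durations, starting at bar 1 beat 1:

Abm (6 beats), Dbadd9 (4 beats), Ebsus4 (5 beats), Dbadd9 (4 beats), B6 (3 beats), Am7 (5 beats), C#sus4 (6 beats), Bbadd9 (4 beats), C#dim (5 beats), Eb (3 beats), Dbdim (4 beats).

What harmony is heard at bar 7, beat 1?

Beat 1 of bar 7 is beat (7−1)×7 + 1 = 43 overall.
Running totals: Abm ends at 6, Dbadd9 ends at 10, Ebsus4 ends at 15, Dbadd9 ends at 19, B6 ends at 22, Am7 ends at 27, C#sus4 ends at 33, Bbadd9 ends at 37, C#dim ends at 42, Eb ends at 45.
Beat 43 falls within Eb.

Eb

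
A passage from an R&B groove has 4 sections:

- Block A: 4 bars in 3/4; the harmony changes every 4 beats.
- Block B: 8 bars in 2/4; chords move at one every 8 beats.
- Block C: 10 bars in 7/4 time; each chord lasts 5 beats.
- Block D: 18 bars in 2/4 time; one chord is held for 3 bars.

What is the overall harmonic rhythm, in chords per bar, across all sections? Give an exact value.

0.625 chords per bar

A: 4 bars of 3 beats is 12 beats; at 4 beats each that's 3 chords.
B: 8 bars of 2 beats is 16 beats; at 8 beats each that's 2 chords.
C: 10 bars of 7 beats is 70 beats; at 5 beats each that's 14 chords.
D: 18 bars of 2 beats is 36 beats; at 6 beats each that's 6 chords.
Overall: 25 chords over 40 bars → 25/40 = 0.625 chords per bar.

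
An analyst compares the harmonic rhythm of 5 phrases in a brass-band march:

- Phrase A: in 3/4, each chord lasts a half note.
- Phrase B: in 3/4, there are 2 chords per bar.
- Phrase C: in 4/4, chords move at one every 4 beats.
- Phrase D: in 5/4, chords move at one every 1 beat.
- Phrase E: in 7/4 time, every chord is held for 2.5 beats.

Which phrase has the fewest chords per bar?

A: 3 beats/bar ÷ 2 beats/chord = 1.5 chords/bar.
B: 3 beats/bar ÷ 1.5 beats/chord = 2 chords/bar.
C: 4 beats/bar ÷ 4 beats/chord = 1 chord/bar.
D: 5 beats/bar ÷ 1 beat/chord = 5 chords/bar.
E: 7 beats/bar ÷ 2.5 beats/chord = 2.8 chords/bar.
Slowest is C at 1 chords/bar.

Phrase C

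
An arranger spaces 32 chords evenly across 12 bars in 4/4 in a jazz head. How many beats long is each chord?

1.5 beats

12 bars × 4 beats/bar = 48 beats total.
48 beats ÷ 32 chords = 1.5 beats per chord.
(That is a dotted quarter note.)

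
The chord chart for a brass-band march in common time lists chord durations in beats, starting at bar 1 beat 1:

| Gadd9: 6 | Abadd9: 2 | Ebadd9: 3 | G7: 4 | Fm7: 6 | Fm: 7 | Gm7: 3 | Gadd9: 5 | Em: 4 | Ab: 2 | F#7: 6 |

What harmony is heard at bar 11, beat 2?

Beat 2 of bar 11 is beat (11−1)×4 + 2 = 42 overall.
Running totals: Gadd9 ends at 6, Abadd9 ends at 8, Ebadd9 ends at 11, G7 ends at 15, Fm7 ends at 21, Fm ends at 28, Gm7 ends at 31, Gadd9 ends at 36, Em ends at 40, Ab ends at 42.
Beat 42 falls within Ab.

Ab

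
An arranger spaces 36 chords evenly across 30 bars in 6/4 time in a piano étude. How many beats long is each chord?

30 bars × 6 beats/bar = 180 beats total.
180 beats ÷ 36 chords = 5 beats per chord.

5 beats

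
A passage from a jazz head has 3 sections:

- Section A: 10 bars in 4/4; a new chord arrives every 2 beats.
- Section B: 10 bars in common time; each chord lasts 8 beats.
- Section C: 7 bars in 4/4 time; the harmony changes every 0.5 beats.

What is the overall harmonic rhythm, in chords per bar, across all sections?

A: 10 bars of 4 beats is 40 beats; at 2 beats each that's 20 chords.
B: 10 bars of 4 beats is 40 beats; at 8 beats each that's 5 chords.
C: 7 bars of 4 beats is 28 beats; at 0.5 beats each that's 56 chords.
Overall: 81 chords over 27 bars → 81/27 = 3 chords per bar.

3 chords per bar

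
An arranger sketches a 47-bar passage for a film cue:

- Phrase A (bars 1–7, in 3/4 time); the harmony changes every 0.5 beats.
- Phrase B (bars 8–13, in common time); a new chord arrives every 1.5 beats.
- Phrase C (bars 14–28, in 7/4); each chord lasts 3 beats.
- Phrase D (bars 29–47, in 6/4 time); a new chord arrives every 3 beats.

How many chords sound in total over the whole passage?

131 chords

A: 7 bars × 3 beats = 21 beats; 0.5 beats/chord → 42 chords.
B: 6 bars × 4 beats = 24 beats; 1.5 beats/chord → 16 chords.
C: 15 bars × 7 beats = 105 beats; 3 beats/chord → 35 chords.
D: 19 bars × 6 beats = 114 beats; 3 beats/chord → 38 chords.
Total: 42 + 16 + 35 + 38 = 131.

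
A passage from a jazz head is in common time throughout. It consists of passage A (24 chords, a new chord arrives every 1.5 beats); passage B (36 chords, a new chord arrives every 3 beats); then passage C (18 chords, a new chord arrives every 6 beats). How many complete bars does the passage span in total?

63 bars

A: 24 × 1.5 = 36 beats = 9 bars.
B: 36 × 3 = 108 beats = 27 bars.
C: 18 × 6 = 108 beats = 27 bars.
Total: 9 + 27 + 27 = 63 bars.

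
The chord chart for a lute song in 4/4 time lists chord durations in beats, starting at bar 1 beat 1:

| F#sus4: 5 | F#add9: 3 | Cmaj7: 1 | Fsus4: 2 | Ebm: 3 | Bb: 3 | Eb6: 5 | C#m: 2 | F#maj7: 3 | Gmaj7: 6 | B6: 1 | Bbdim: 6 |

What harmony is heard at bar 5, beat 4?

Beat 4 of bar 5 is beat (5−1)×4 + 4 = 20 overall.
Running totals: F#sus4 ends at 5, F#add9 ends at 8, Cmaj7 ends at 9, Fsus4 ends at 11, Ebm ends at 14, Bb ends at 17, Eb6 ends at 22.
Beat 20 falls within Eb6.

Eb6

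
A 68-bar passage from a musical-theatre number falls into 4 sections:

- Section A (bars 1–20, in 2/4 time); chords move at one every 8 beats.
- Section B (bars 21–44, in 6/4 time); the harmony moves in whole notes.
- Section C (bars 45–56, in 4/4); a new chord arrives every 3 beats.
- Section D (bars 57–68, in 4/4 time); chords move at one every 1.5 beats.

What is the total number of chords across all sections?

89 chords

A: 20·2 = 40 beats, 40/8 = 5 chords.
B: 24·6 = 144 beats, 144/4 = 36 chords.
C: 12·4 = 48 beats, 48/3 = 16 chords.
D: 12·4 = 48 beats, 48/1.5 = 32 chords.
Total: 5 + 36 + 16 + 32 = 89.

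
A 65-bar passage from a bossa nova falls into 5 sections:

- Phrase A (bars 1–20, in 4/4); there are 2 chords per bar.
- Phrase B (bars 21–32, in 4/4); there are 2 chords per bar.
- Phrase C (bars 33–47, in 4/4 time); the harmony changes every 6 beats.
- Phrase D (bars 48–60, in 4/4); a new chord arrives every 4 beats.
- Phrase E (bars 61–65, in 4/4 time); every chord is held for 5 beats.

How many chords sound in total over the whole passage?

91 chords

A has 80 beats and chords last 2 each, so 40 chords.
B has 48 beats and chords last 2 each, so 24 chords.
C has 60 beats and chords last 6 each, so 10 chords.
D has 52 beats and chords last 4 each, so 13 chords.
E has 20 beats and chords last 5 each, so 4 chords.
Total: 40 + 24 + 10 + 13 + 4 = 91.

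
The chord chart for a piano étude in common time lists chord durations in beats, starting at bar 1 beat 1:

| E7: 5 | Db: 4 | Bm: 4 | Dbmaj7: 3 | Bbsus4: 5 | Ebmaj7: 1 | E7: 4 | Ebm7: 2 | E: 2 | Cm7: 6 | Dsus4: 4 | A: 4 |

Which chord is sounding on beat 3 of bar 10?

Dsus4

Beat 3 of bar 10 is beat (10−1)×4 + 3 = 39 overall.
Running totals: E7 ends at 5, Db ends at 9, Bm ends at 13, Dbmaj7 ends at 16, Bbsus4 ends at 21, Ebmaj7 ends at 22, E7 ends at 26, Ebm7 ends at 28, E ends at 30, Cm7 ends at 36, Dsus4 ends at 40.
Beat 39 falls within Dsus4.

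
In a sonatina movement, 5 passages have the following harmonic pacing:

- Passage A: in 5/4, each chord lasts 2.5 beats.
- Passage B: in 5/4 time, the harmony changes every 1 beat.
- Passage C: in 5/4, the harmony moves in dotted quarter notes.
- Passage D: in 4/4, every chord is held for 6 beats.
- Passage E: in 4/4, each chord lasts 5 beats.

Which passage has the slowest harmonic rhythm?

Passage D

A: 5 beats/bar ÷ 2.5 beats/chord = 2 chords/bar.
B: 5 beats/bar ÷ 1 beat/chord = 5 chords/bar.
C: 5 beats/bar ÷ 1.5 beats/chord = 10/3 chords/bar.
D: 4 beats/bar ÷ 6 beats/chord = 2/3 chords/bar.
E: 4 beats/bar ÷ 5 beats/chord = 0.8 chords/bar.
Slowest is D at 2/3 chords/bar.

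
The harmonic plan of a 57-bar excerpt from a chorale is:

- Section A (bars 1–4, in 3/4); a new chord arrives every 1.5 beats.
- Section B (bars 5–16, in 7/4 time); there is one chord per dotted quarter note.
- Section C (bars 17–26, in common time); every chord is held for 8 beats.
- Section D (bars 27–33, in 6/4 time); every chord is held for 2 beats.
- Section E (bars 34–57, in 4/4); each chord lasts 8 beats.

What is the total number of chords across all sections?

102 chords

A: 4 bars × 3 beats = 12 beats; 1.5 beats/chord → 8 chords.
B: 12 bars × 7 beats = 84 beats; 1.5 beats/chord → 56 chords.
C: 10 bars × 4 beats = 40 beats; 8 beats/chord → 5 chords.
D: 7 bars × 6 beats = 42 beats; 2 beats/chord → 21 chords.
E: 24 bars × 4 beats = 96 beats; 8 beats/chord → 12 chords.
Total: 8 + 56 + 5 + 21 + 12 = 102.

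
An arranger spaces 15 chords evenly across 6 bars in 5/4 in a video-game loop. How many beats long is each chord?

6 bars × 5 beats/bar = 30 beats total.
30 beats ÷ 15 chords = 2 beats per chord.
(That is a half note.)

2 beats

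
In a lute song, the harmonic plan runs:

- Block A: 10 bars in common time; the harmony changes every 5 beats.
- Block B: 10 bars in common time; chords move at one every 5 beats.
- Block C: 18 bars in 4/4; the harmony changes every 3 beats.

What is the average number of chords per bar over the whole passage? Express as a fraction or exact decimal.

20/19 chords per bar

A: 10 bars of 4 beats is 40 beats; at 5 beats each that's 8 chords.
B: 10 bars of 4 beats is 40 beats; at 5 beats each that's 8 chords.
C: 18 bars of 4 beats is 72 beats; at 3 beats each that's 24 chords.
Overall: 40 chords over 38 bars → 40/38 = 20/19 chords per bar.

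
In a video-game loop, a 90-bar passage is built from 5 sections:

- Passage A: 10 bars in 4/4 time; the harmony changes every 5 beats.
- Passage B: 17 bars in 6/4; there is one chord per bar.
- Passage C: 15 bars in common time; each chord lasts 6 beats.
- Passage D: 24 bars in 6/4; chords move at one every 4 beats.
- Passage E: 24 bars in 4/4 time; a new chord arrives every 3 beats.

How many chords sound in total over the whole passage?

A: 10 bars × 4 beats = 40 beats; 5 beats/chord → 8 chords.
B: 17 bars × 6 beats = 102 beats; 6 beats/chord → 17 chords.
C: 15 bars × 4 beats = 60 beats; 6 beats/chord → 10 chords.
D: 24 bars × 6 beats = 144 beats; 4 beats/chord → 36 chords.
E: 24 bars × 4 beats = 96 beats; 3 beats/chord → 32 chords.
Total: 8 + 17 + 10 + 36 + 32 = 103.

103 chords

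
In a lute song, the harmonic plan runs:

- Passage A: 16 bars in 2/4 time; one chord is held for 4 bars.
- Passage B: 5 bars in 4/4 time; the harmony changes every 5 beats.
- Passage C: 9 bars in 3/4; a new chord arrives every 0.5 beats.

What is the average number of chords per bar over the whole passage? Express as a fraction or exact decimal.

31/15 chords per bar

A: 16 × 2 = 32 beats ÷ 8 = 4 chords.
B: 5 × 4 = 20 beats ÷ 5 = 4 chords.
C: 9 × 3 = 27 beats ÷ 0.5 = 54 chords.
Overall: 62 chords over 30 bars → 62/30 = 31/15 chords per bar.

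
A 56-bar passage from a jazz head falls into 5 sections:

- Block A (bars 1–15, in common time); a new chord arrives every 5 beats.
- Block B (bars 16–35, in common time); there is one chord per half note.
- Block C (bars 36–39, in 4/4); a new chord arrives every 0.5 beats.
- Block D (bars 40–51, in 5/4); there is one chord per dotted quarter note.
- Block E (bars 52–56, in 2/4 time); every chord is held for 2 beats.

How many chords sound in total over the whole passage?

A: 15·4 = 60 beats, 60/5 = 12 chords.
B: 20·4 = 80 beats, 80/2 = 40 chords.
C: 4·4 = 16 beats, 16/0.5 = 32 chords.
D: 12·5 = 60 beats, 60/1.5 = 40 chords.
E: 5·2 = 10 beats, 10/2 = 5 chords.
Total: 12 + 40 + 32 + 40 + 5 = 129.

129 chords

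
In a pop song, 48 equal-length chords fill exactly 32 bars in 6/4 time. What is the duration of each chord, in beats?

4 beats

32 bars × 6 beats/bar = 192 beats total.
192 beats ÷ 48 chords = 4 beats per chord.
(That is a whole note.)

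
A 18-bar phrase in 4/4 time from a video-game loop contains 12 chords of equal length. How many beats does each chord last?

6 beats

18 bars × 4 beats/bar = 72 beats total.
72 beats ÷ 12 chords = 6 beats per chord.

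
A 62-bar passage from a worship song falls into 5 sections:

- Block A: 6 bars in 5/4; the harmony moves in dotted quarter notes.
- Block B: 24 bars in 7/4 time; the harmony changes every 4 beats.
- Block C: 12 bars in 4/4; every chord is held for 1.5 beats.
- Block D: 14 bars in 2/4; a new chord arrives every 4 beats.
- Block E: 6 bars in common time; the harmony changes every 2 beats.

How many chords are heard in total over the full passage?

113 chords

A has 30 beats and chords last 1.5 each, so 20 chords.
B has 168 beats and chords last 4 each, so 42 chords.
C has 48 beats and chords last 1.5 each, so 32 chords.
D has 28 beats and chords last 4 each, so 7 chords.
E has 24 beats and chords last 2 each, so 12 chords.
Total: 20 + 42 + 32 + 7 + 12 = 113.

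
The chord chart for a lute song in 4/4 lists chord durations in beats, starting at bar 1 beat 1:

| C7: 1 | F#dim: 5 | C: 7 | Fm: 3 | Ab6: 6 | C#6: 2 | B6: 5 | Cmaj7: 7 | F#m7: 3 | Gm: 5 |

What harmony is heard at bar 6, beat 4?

Beat 4 of bar 6 is beat (6−1)×4 + 4 = 24 overall.
Running totals: C7 ends at 1, F#dim ends at 6, C ends at 13, Fm ends at 16, Ab6 ends at 22, C#6 ends at 24.
Beat 24 falls within C#6.

C#6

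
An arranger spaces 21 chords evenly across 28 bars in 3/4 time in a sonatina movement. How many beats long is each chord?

28 bars × 3 beats/bar = 84 beats total.
84 beats ÷ 21 chords = 4 beats per chord.
(That is a whole note.)

4 beats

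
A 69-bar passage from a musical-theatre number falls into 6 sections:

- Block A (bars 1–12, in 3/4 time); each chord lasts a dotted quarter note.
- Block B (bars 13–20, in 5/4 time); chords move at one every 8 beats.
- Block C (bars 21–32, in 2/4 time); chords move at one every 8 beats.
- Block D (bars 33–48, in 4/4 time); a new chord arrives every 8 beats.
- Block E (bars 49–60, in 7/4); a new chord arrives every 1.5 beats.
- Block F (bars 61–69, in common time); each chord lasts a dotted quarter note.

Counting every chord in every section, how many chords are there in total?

A has 36 beats and chords last 1.5 each, so 24 chords.
B has 40 beats and chords last 8 each, so 5 chords.
C has 24 beats and chords last 8 each, so 3 chords.
D has 64 beats and chords last 8 each, so 8 chords.
E has 84 beats and chords last 1.5 each, so 56 chords.
F has 36 beats and chords last 1.5 each, so 24 chords.
Total: 24 + 5 + 3 + 8 + 56 + 24 = 120.

120 chords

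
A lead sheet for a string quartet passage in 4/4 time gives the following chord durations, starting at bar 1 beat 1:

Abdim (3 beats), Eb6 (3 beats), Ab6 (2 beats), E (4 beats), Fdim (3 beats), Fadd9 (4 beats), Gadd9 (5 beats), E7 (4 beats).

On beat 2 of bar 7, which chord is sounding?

Beat 2 of bar 7 is beat (7−1)×4 + 2 = 26 overall.
Running totals: Abdim ends at 3, Eb6 ends at 6, Ab6 ends at 8, E ends at 12, Fdim ends at 15, Fadd9 ends at 19, Gadd9 ends at 24, E7 ends at 28.
Beat 26 falls within E7.

E7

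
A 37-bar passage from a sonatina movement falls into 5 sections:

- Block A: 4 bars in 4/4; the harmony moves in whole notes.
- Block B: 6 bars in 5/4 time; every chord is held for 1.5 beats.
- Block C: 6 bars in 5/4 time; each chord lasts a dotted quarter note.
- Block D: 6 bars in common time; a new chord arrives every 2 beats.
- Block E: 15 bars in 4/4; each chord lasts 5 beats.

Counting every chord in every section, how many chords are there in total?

A: 4·4 = 16 beats, 16/4 = 4 chords.
B: 6·5 = 30 beats, 30/1.5 = 20 chords.
C: 6·5 = 30 beats, 30/1.5 = 20 chords.
D: 6·4 = 24 beats, 24/2 = 12 chords.
E: 15·4 = 60 beats, 60/5 = 12 chords.
Total: 4 + 20 + 20 + 12 + 12 = 68.

68 chords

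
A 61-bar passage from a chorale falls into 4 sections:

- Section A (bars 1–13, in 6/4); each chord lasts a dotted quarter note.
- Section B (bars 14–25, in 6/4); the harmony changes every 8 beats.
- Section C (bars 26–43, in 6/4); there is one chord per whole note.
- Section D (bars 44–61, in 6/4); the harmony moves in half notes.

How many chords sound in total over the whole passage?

A: 13 bars × 6 beats = 78 beats; 1.5 beats/chord → 52 chords.
B: 12 bars × 6 beats = 72 beats; 8 beats/chord → 9 chords.
C: 18 bars × 6 beats = 108 beats; 4 beats/chord → 27 chords.
D: 18 bars × 6 beats = 108 beats; 2 beats/chord → 54 chords.
Total: 52 + 9 + 27 + 54 = 142.

142 chords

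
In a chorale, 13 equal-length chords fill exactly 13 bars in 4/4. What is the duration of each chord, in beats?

4 beats

13 bars × 4 beats/bar = 52 beats total.
52 beats ÷ 13 chords = 4 beats per chord.
(That is a whole note.)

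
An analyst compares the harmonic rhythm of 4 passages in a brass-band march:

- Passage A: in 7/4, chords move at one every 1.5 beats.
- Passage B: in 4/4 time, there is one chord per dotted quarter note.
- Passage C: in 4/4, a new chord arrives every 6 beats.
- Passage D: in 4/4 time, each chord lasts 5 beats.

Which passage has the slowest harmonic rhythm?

Passage C

A: 7 beats/bar ÷ 1.5 beats/chord = 14/3 chords/bar.
B: 4 beats/bar ÷ 1.5 beats/chord = 8/3 chords/bar.
C: 4 beats/bar ÷ 6 beats/chord = 2/3 chords/bar.
D: 4 beats/bar ÷ 5 beats/chord = 0.8 chords/bar.
Slowest is C at 2/3 chords/bar.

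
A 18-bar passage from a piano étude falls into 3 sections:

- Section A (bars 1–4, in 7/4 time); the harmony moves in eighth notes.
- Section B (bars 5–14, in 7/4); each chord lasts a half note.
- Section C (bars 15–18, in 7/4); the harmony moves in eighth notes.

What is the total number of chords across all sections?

147 chords

A: 4·7 = 28 beats, 28/0.5 = 56 chords.
B: 10·7 = 70 beats, 70/2 = 35 chords.
C: 4·7 = 28 beats, 28/0.5 = 56 chords.
Total: 56 + 35 + 56 = 147.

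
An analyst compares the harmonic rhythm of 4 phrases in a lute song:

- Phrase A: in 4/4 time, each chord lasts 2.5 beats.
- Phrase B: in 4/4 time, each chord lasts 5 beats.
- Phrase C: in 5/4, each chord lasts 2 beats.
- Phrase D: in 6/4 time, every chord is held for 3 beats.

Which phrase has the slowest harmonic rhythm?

Phrase B

A: each chord is 2.5 beats in 4/4, so 1.6 per bar.
B: each chord is 5 beats in 4/4, so 0.8 per bar.
C: each chord is 2 beats in 5/4, so 2.5 per bar.
D: each chord is 3 beats in 6/4, so 2 per bar.
Slowest is B at 0.8 chords/bar.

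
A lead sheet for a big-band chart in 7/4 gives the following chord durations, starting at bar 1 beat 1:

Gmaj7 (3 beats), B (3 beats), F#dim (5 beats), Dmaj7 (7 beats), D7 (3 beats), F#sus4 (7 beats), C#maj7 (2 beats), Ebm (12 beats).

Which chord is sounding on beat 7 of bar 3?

D7

Beat 7 of bar 3 is beat (3−1)×7 + 7 = 21 overall.
Running totals: Gmaj7 ends at 3, B ends at 6, F#dim ends at 11, Dmaj7 ends at 18, D7 ends at 21.
Beat 21 falls within D7.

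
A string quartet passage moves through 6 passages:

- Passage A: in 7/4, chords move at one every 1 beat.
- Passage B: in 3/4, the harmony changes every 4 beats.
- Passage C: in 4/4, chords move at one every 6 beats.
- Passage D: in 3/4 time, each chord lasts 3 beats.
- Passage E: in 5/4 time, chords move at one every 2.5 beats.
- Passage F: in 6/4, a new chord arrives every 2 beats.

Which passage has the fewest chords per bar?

A: 7 beats/bar ÷ 1 beat/chord = 7 chords/bar.
B: 3 beats/bar ÷ 4 beats/chord = 0.75 chords/bar.
C: 4 beats/bar ÷ 6 beats/chord = 2/3 chords/bar.
D: 3 beats/bar ÷ 3 beats/chord = 1 chord/bar.
E: 5 beats/bar ÷ 2.5 beats/chord = 2 chords/bar.
F: 6 beats/bar ÷ 2 beats/chord = 3 chords/bar.
Slowest is C at 2/3 chords/bar.

Passage C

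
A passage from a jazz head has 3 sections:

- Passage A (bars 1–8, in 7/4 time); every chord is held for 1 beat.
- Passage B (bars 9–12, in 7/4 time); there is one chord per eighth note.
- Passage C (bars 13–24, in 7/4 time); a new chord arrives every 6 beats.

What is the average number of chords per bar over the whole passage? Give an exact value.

5.25 chords per bar

A: 8 bars of 7 beats is 56 beats; at 1 beat each that's 56 chords.
B: 4 bars of 7 beats is 28 beats; at 0.5 beats each that's 56 chords.
C: 12 bars of 7 beats is 84 beats; at 6 beats each that's 14 chords.
Overall: 126 chords over 24 bars → 126/24 = 5.25 chords per bar.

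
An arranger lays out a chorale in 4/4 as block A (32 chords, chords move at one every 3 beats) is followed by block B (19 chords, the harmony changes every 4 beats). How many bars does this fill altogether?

A: 32 × 3 = 96 beats = 24 bars.
B: 19 × 4 = 76 beats = 19 bars.
Total: 24 + 19 = 43 bars.

43 bars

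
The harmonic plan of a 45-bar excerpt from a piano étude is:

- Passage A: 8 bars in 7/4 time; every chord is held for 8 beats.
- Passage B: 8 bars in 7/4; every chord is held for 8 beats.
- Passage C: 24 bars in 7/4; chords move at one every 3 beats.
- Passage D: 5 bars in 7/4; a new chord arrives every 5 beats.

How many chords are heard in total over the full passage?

A: 8·7 = 56 beats, 56/8 = 7 chords.
B: 8·7 = 56 beats, 56/8 = 7 chords.
C: 24·7 = 168 beats, 168/3 = 56 chords.
D: 5·7 = 35 beats, 35/5 = 7 chords.
Total: 7 + 7 + 56 + 7 = 77.

77 chords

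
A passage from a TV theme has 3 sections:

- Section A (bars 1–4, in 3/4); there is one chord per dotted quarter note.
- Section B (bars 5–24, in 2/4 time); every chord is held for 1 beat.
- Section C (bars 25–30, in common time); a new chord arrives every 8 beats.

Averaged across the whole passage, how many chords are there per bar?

A: 4 bars of 3 beats is 12 beats; at 1.5 beats each that's 8 chords.
B: 20 bars of 2 beats is 40 beats; at 1 beat each that's 40 chords.
C: 6 bars of 4 beats is 24 beats; at 8 beats each that's 3 chords.
Overall: 51 chords over 30 bars → 51/30 = 1.7 chords per bar.

1.7 chords per bar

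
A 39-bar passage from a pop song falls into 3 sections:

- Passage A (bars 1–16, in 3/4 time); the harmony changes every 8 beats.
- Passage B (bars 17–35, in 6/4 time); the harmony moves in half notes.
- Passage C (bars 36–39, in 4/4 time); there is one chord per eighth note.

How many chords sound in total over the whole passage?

95 chords

A: 16 bars × 3 beats = 48 beats; 8 beats/chord → 6 chords.
B: 19 bars × 6 beats = 114 beats; 2 beats/chord → 57 chords.
C: 4 bars × 4 beats = 16 beats; 0.5 beats/chord → 32 chords.
Total: 6 + 57 + 32 = 95.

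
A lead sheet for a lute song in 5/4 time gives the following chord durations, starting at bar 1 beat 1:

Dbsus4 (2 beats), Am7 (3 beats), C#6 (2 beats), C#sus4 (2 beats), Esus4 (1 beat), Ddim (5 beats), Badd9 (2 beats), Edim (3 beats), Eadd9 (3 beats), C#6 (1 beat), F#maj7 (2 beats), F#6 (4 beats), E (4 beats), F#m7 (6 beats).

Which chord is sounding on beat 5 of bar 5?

Beat 5 of bar 5 is beat (5−1)×5 + 5 = 25 overall.
Running totals: Dbsus4 ends at 2, Am7 ends at 5, C#6 ends at 7, C#sus4 ends at 9, Esus4 ends at 10, Ddim ends at 15, Badd9 ends at 17, Edim ends at 20, Eadd9 ends at 23, C#6 ends at 24, F#maj7 ends at 26.
Beat 25 falls within F#maj7.

F#maj7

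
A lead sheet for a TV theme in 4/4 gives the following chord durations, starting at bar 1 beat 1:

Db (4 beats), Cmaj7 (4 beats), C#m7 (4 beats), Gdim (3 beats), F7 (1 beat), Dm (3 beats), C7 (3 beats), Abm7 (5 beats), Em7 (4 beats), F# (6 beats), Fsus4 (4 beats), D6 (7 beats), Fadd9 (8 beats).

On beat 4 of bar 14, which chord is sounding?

Beat 4 of bar 14 is beat (14−1)×4 + 4 = 56 overall.
Running totals: Db ends at 4, Cmaj7 ends at 8, C#m7 ends at 12, Gdim ends at 15, F7 ends at 16, Dm ends at 19, C7 ends at 22, Abm7 ends at 27, Em7 ends at 31, F# ends at 37, Fsus4 ends at 41, D6 ends at 48, Fadd9 ends at 56.
Beat 56 falls within Fadd9.

Fadd9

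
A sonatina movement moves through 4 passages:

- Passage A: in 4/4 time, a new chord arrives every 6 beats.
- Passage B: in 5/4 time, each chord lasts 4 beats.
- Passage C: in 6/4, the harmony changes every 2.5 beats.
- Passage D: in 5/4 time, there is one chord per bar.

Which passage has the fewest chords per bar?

A: 4/6 = 2/3 chords/bar.
B: 5/4 = 1.25 chords/bar.
C: 6/2.5 = 2.4 chords/bar.
D: 5/5 = 1 chord/bar.
Slowest is A at 2/3 chords/bar.

Passage A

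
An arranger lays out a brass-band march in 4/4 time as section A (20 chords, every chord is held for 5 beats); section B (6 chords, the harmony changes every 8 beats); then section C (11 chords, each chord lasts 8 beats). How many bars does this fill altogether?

59 bars

A: 20 × 5 = 100 beats = 25 bars.
B: 6 × 8 = 48 beats = 12 bars.
C: 11 × 8 = 88 beats = 22 bars.
Total: 25 + 12 + 22 = 59 bars.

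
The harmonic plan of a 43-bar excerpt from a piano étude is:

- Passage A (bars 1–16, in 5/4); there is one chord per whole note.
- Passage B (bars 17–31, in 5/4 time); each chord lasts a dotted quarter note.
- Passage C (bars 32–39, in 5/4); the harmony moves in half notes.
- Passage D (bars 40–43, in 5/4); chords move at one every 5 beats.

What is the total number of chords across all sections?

A has 80 beats and chords last 4 each, so 20 chords.
B has 75 beats and chords last 1.5 each, so 50 chords.
C has 40 beats and chords last 2 each, so 20 chords.
D has 20 beats and chords last 5 each, so 4 chords.
Total: 20 + 50 + 20 + 4 = 94.

94 chords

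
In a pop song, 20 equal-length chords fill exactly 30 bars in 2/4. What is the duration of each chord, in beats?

30 bars × 2 beats/bar = 60 beats total.
60 beats ÷ 20 chords = 3 beats per chord.
(That is a dotted half note.)

3 beats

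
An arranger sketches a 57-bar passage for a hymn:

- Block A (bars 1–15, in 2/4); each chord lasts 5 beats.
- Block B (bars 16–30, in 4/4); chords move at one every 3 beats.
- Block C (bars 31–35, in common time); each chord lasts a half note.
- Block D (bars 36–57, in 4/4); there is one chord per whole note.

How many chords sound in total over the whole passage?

58 chords

A: 15·2 = 30 beats, 30/5 = 6 chords.
B: 15·4 = 60 beats, 60/3 = 20 chords.
C: 5·4 = 20 beats, 20/2 = 10 chords.
D: 22·4 = 88 beats, 88/4 = 22 chords.
Total: 6 + 20 + 10 + 22 = 58.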